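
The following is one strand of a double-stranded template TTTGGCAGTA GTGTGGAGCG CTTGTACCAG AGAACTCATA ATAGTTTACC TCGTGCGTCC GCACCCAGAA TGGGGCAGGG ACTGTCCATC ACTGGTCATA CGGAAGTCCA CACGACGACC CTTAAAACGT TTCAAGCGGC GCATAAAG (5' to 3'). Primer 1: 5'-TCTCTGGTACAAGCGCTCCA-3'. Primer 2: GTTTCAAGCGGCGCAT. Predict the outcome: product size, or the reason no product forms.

No product — the primers' 3' ends point away from each other.

Primer 1 (TCTCTGGTACAAGCGCTCCA) has reverse complement TGGAGCGCTTGTACCAGAGA, which matches the top strand at positions 14–33; primer 1 anneals to the top strand there with its 3' end pointing upstream toward position 14.
Primer 2 (GTTTCAAGCGGCGCAT) matches the top strand directly at positions 129–144; it anneals to the bottom strand with its 3' end pointing downstream toward position 144.
The 3' ends diverge (primer 1 extends toward position 1, primer 2 toward position 148), so the primers never converge on a shared product.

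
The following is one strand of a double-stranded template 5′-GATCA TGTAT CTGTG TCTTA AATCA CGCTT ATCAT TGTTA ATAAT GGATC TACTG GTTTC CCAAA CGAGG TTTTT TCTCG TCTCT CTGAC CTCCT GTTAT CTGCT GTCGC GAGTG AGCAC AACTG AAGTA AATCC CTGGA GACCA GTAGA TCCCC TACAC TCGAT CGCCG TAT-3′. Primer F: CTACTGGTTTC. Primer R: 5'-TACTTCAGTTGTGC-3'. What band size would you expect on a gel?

Scanning the template, CTACTGGTTTC occurs at positions 50–60; this primer anneals to the bottom strand there with its 3' end pointing downstream.
Taking the reverse complement of TACTTCAGTTGTGC gives GCACAACTGAAGTA, found at positions 117–130 on the template; the primer anneals here to the top strand with its 3' end pointing upstream.
Amplicon spans positions 50–130: 81 bp.

81 bp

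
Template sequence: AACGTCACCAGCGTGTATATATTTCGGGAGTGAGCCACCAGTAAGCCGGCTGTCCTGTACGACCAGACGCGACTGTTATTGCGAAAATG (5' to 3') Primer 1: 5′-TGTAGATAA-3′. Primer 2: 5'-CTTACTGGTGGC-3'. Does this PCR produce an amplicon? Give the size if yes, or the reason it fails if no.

No product — primer 1 has no binding site in the template.

Primer 1 (TGTAGATAA) does not match the top strand, and its reverse complement TTATCTACA does not match either.
With no annealing site for primer 1, no amplification occurs.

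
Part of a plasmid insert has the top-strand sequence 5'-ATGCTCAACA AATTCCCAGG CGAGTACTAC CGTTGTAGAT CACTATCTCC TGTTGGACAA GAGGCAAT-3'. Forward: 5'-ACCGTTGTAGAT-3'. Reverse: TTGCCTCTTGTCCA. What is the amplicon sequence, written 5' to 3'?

Forward primer ACCGTTGTAGAT is found on the top strand at positions 29–40.
Reverse complement of the reverse primer: TGGACAAGAGGCAA. This occurs on the top strand at positions 54–67.
The product is the template from position 29 through 67 (39 bp).

5'-ACCGTTGTAGATCACTATCTCCTGTTGGACAAGAGGCAA-3'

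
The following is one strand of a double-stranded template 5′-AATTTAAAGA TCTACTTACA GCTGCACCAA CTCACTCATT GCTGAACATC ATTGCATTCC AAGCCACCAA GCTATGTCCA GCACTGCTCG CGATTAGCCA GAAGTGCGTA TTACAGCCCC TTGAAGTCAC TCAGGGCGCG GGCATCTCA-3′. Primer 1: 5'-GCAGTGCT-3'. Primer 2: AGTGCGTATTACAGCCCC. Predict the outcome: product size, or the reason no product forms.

No product — the primers' 3' ends point away from each other.

Primer 1 (GCAGTGCT) has reverse complement AGCACTGC, which matches the top strand at positions 80–87; primer 1 anneals to the top strand there with its 3' end pointing upstream toward position 80.
Primer 2 (AGTGCGTATTACAGCCCC) matches the top strand directly at positions 103–120; it anneals to the bottom strand with its 3' end pointing downstream toward position 120.
The 3' ends diverge (primer 1 extends toward position 1, primer 2 toward position 149), so the primers never converge on a shared product.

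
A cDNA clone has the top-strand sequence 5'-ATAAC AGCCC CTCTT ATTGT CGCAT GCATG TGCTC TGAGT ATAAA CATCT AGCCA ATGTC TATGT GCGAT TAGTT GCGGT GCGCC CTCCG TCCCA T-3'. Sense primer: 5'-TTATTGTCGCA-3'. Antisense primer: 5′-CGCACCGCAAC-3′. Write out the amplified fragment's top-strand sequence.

Forward primer TTATTGTCGCA is found on the top strand at positions 14–24.
The reverse primer's reverse complement is GTTGCGGTGCG, which matches the template at positions 73–83.
The product is the template from position 14 through 83 (70 bp).

5'-TTATTGTCGCATGCATGTGCTCTGAGTATAAACATCTAGCCAATGTCTATGTGCGATTAGTTGCGGTGCG-3'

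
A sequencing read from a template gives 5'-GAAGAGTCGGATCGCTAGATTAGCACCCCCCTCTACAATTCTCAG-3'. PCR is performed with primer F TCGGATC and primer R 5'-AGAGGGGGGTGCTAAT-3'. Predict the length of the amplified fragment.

28 bp

The forward primer matches the template at positions 7–13.
The reverse primer's reverse complement is ATTAGCACCCCCCTCT, which matches the template at positions 19–34.
Product length = (reverse-primer end) − (forward-primer start) + 1 = 34 − 7 + 1 = 28 bp.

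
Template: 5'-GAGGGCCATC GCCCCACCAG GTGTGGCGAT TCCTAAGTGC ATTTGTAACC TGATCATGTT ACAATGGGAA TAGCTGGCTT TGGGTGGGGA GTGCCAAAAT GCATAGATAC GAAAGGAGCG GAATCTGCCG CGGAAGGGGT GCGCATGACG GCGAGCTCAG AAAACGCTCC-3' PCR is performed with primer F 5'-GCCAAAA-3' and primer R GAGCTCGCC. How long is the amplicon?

66 bp

The forward primer matches the template at positions 93–99.
Reverse complement of the reverse primer: GGCGAGCTC. This occurs on the top strand at positions 150–158.
Product length = (reverse-primer end) − (forward-primer start) + 1 = 158 − 93 + 1 = 66 bp.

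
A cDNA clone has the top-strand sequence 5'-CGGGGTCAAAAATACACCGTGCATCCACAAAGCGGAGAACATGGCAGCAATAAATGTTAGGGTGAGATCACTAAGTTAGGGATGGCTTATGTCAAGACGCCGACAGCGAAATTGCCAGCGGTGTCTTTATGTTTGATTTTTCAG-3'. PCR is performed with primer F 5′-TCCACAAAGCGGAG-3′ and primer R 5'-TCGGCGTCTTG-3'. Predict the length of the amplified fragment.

80 bp

Scanning the template, TCCACAAAGCGGAG occurs at positions 24–37; this primer anneals to the bottom strand there with its 3' end pointing downstream.
Taking the reverse complement of TCGGCGTCTTG gives CAAGACGCCGA, found at positions 93–103 on the template; the primer anneals here to the top strand with its 3' end pointing upstream.
Product length = (reverse-primer end) − (forward-primer start) + 1 = 103 − 24 + 1 = 80 bp.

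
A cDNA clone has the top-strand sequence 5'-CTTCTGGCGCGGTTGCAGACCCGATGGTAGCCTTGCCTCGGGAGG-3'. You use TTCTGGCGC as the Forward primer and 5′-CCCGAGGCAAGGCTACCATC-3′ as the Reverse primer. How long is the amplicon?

41 bp

Scanning the template, TTCTGGCGC occurs at positions 2–10; this primer anneals to the bottom strand there with its 3' end pointing downstream.
Taking the reverse complement of CCCGAGGCAAGGCTACCATC gives GATGGTAGCCTTGCCTCGGG, found at positions 23–42 on the template; the primer anneals here to the top strand with its 3' end pointing upstream.
Product length = (reverse-primer end) − (forward-primer start) + 1 = 42 − 2 + 1 = 41 bp.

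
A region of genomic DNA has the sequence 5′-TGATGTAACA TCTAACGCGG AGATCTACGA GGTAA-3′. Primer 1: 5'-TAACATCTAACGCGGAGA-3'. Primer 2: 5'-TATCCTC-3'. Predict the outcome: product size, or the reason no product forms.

Primer 2 (TATCCTC) does not match the top strand, and its reverse complement GAGGATA does not match either.
With no annealing site for primer 2, no amplification occurs.

No product — primer 2 has no binding site in the template.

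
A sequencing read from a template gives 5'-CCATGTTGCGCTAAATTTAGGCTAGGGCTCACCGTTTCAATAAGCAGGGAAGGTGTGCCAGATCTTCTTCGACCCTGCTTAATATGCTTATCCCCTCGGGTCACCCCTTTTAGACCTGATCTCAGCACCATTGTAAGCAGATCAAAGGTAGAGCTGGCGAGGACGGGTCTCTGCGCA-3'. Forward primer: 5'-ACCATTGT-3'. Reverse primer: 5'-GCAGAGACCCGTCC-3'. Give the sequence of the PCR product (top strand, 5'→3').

The forward primer matches the template at positions 127–134.
Taking the reverse complement of GCAGAGACCCGTCC gives GGACGGGTCTCTGC, found at positions 161–174 on the template; the primer anneals here to the top strand with its 3' end pointing upstream.
The product is the template from position 127 through 174 (48 bp).

5'-ACCATTGTAAGCAGATCAAAGGTAGAGCTGGCGAGGACGGGTCTCTGC-3'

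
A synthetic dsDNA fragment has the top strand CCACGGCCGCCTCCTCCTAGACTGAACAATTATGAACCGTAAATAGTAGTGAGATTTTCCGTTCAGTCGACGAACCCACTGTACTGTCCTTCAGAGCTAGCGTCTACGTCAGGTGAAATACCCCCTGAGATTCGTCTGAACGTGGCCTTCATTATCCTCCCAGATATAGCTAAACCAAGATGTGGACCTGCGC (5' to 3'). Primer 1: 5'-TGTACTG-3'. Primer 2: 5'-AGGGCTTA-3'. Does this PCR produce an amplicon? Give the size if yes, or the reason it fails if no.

Primer 2 (AGGGCTTA) does not match the top strand, and its reverse complement TAAGCCCT does not match either.
With no annealing site for primer 2, no amplification occurs.

No product — primer 2 has no binding site in the template.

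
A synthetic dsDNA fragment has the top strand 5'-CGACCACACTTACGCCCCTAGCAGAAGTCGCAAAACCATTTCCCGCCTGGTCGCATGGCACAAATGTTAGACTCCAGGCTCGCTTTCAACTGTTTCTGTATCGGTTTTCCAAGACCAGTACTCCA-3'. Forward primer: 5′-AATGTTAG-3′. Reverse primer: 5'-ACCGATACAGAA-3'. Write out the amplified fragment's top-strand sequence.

Forward primer AATGTTAG is found on the top strand at positions 63–70.
The reverse primer's reverse complement is TTCTGTATCGGT, which matches the template at positions 94–105.
The product is the template from position 63 through 105 (43 bp).

5'-AATGTTAGACTCCAGGCTCGCTTTCAACTGTTTCTGTATCGGT-3'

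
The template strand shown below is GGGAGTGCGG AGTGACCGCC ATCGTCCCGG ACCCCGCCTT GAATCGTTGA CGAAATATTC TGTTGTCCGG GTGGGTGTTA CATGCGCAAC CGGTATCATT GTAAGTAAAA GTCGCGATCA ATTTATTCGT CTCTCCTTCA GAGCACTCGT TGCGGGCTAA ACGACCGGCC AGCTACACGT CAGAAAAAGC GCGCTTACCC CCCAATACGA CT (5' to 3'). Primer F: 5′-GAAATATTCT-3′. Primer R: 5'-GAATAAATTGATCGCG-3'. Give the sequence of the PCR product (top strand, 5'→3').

Scanning the template, GAAATATTCT occurs at positions 52–61; this primer anneals to the bottom strand there with its 3' end pointing downstream.
The reverse primer's reverse complement is CGCGATCAATTTATTC, which matches the template at positions 113–128.
The product is the template from position 52 through 128 (77 bp).

5'-GAAATATTCTGTTGTCCGGGTGGGTGTTACATGCGCAACCGGTATCATTGTAAGTAAAAGTCGCGATCAATTTATTC-3'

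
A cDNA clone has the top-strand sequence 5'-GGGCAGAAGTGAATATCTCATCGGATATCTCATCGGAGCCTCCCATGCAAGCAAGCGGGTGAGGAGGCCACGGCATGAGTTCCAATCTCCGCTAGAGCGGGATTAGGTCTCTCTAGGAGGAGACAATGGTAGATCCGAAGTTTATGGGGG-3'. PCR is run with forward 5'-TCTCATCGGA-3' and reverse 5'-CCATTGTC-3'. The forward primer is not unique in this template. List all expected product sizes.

The forward primer TCTCATCGGA matches the top strand at positions 16–25, 28–37.
The reverse primer's reverse complement is GACAATGG, matching at positions 122–129.
Each forward site pairs with the reverse site to give a product ending at position 129: sizes 114, 102 bp.

114 bp, 102 bp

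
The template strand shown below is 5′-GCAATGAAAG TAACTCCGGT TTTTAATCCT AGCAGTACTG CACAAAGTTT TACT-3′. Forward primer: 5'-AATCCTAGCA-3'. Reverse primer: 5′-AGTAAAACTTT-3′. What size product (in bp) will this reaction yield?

The forward primer matches the template at positions 25–34.
Reverse complement of the reverse primer: AAAGTTTTACT. This occurs on the top strand at positions 44–54.
Amplicon spans positions 25–54: 30 bp.

30 bp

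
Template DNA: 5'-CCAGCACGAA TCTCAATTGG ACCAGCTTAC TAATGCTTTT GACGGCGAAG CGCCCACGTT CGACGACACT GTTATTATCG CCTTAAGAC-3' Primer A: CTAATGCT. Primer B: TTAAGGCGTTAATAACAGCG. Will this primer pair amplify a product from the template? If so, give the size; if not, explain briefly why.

No product — primer B has no binding site in the template.

Primer B (TTAAGGCGTTAATAACAGCG) does not match the top strand, and its reverse complement CGCTGTTATTAACGCCTTAA does not match either.
With no annealing site for primer B, no amplification occurs.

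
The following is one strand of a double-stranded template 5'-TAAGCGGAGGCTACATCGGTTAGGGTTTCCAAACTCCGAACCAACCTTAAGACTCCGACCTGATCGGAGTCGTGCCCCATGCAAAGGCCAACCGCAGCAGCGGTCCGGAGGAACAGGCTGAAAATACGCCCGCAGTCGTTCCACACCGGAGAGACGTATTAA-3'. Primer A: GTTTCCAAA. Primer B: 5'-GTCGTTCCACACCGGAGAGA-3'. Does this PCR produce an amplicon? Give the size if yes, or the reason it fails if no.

No product — both primers anneal to the same strand and extend in the same direction.

Primer A (GTTTCCAAA) matches the top strand at positions 25–33 (3' end points downstream).
Primer B (GTCGTTCCACACCGGAGAGA) also matches the top strand directly, at positions 135–154 — its reverse complement TCTCTCCGGTGTGGAACGAC is not present.
Both primers anneal to the bottom strand with 3' ends pointing the same way, so neither can prime synthesis back toward the other.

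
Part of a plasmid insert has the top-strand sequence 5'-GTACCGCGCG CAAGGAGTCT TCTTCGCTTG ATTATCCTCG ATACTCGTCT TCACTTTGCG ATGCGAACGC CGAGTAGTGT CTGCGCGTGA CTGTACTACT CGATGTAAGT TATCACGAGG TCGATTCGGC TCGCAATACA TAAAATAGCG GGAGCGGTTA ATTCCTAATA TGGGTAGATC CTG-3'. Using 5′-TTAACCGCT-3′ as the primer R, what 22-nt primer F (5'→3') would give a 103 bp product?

5'-CGATGCGAACGCCGAGTAGTGT-3'

The reverse primer's reverse complement AGCGGTTAA matches the template at positions 153–161, so the product ends at position 161.
A 103 bp product then starts at position 161 − 103 + 1 = 59.
The forward primer is identical to the top strand there: CGATGCGAACGCCGAGTAGTGT.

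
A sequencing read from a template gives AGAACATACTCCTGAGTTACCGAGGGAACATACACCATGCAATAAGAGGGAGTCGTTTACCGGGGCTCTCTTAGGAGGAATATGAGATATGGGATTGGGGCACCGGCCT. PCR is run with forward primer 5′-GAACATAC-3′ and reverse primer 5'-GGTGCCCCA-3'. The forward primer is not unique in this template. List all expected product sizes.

103 bp, 79 bp

The forward primer GAACATAC matches the top strand at positions 2–9, 26–33.
The reverse primer's reverse complement is TGGGGCACC, matching at positions 96–104.
Each forward site pairs with the reverse site to give a product ending at position 104: sizes 103, 79 bp.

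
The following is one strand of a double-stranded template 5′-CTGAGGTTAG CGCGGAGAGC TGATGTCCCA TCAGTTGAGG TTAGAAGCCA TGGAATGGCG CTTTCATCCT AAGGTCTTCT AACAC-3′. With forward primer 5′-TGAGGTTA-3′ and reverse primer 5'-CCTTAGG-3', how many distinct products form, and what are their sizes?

Two products: 73 bp, 39 bp

The forward primer TGAGGTTA matches the top strand at positions 2–9, 36–43.
The reverse primer's reverse complement is CCTAAGG, matching at positions 68–74.
Each forward site pairs with the reverse site to give a product ending at position 74: sizes 73, 39 bp.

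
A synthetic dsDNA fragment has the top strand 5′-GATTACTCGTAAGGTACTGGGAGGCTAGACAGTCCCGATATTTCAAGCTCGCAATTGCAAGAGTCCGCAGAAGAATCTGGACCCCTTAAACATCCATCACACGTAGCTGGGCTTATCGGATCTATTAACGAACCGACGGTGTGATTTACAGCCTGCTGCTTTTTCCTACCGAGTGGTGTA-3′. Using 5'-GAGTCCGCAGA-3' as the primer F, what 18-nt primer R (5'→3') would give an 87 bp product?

5'-AAATCACACCGTCGGTTC-3'

The forward primer binds at positions 61–71, so an 87 bp product ends at position 61 + 87 − 1 = 147.
The reverse primer anneals to the top strand over positions 130–147, i.e. to GAACCGACGGTGTGATTT.
Its sequence written 5'→3' is the reverse complement: AAATCACACCGTCGGTTC.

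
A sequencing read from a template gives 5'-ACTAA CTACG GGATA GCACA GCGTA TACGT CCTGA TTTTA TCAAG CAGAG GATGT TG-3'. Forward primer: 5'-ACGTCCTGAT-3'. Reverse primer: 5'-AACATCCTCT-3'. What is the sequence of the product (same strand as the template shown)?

Scanning the template, ACGTCCTGAT occurs at positions 27–36; this primer anneals to the bottom strand there with its 3' end pointing downstream.
The reverse primer's reverse complement is AGAGGATGTT, which matches the template at positions 47–56.
The product is the template from position 27 through 56 (30 bp).

5'-ACGTCCTGATTTTATCAAGCAGAGGATGTT-3'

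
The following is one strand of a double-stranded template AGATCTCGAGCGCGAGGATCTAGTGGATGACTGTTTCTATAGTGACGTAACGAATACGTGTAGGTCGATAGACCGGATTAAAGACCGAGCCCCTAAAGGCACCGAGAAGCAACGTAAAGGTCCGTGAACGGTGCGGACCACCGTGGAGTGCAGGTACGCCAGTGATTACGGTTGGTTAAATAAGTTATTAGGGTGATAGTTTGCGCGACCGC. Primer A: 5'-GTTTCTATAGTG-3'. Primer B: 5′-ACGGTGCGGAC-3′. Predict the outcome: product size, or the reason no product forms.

Primer A (GTTTCTATAGTG) matches the top strand at positions 33–44 (3' end points downstream).
Primer B (ACGGTGCGGAC) also matches the top strand directly, at positions 128–138 — its reverse complement GTCCGCACCGT is not present.
Both primers anneal to the bottom strand with 3' ends pointing the same way, so neither can prime synthesis back toward the other.

No product — both primers anneal to the same strand and extend in the same direction.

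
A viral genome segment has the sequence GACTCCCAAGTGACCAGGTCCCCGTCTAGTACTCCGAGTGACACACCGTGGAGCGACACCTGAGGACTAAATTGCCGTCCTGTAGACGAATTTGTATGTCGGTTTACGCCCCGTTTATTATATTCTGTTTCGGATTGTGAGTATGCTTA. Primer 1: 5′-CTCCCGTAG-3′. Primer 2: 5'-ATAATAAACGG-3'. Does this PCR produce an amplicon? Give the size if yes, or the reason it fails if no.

Primer 1 (CTCCCGTAG) does not match the top strand, and its reverse complement CTACGGGAG does not match either.
With no annealing site for primer 1, no amplification occurs.

No product — primer 1 has no binding site in the template.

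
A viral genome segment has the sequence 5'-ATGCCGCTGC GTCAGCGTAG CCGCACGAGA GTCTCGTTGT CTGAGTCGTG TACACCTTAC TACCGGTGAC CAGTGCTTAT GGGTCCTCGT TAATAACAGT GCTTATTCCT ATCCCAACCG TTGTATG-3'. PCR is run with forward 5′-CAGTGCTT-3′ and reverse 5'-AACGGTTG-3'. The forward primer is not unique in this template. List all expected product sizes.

The forward primer CAGTGCTT matches the top strand at positions 71–78, 97–104.
The reverse primer's reverse complement is CAACCGTT, matching at positions 115–122.
Each forward site pairs with the reverse site to give a product ending at position 122: sizes 52, 26 bp.

52 bp, 26 bp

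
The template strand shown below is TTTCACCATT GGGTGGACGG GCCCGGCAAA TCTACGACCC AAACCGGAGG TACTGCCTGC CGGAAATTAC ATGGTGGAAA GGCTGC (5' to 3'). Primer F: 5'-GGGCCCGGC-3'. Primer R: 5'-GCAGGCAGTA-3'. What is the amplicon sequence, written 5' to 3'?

5'-GGGCCCGGCAAATCTACGACCCAAACCGGAGGTACTGCCTGC-3'

The forward primer matches the template at positions 19–27.
Reverse complement of the reverse primer: TACTGCCTGC. This occurs on the top strand at positions 51–60.
The product is the template from position 19 through 60 (42 bp).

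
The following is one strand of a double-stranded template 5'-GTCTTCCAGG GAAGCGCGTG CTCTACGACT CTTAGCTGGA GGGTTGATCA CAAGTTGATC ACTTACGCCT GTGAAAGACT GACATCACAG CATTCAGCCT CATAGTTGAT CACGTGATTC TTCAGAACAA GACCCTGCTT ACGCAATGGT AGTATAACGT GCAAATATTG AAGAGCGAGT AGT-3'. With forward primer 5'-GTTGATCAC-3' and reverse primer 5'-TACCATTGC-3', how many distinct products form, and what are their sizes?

The forward primer GTTGATCAC matches the top strand at positions 43–51, 54–62, 105–113.
The reverse primer's reverse complement is GCAATGGTA, matching at positions 143–151.
Each forward site pairs with the reverse site to give a product ending at position 151: sizes 109, 98, 47 bp.

Three products: 109 bp, 98 bp, 47 bp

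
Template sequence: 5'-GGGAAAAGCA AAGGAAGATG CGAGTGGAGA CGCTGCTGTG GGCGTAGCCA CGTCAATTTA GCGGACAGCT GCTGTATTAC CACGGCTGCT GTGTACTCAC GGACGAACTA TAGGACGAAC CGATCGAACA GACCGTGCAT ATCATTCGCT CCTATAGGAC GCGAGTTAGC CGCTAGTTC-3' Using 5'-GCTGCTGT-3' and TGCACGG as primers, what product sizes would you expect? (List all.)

The forward primer GCTGCTGT matches the top strand at positions 32–39, 68–75, 85–92.
The reverse primer's reverse complement is CCGTGCA, matching at positions 133–139.
Each forward site pairs with the reverse site to give a product ending at position 139: sizes 108, 72, 55 bp.

108 bp, 72 bp, 55 bp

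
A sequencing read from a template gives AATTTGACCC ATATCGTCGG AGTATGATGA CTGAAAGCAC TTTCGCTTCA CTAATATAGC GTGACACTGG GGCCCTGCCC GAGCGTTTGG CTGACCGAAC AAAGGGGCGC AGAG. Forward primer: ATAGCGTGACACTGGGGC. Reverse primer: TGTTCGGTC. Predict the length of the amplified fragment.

Scanning the template, ATAGCGTGACACTGGGGC occurs at positions 56–73; this primer anneals to the bottom strand there with its 3' end pointing downstream.
The reverse primer's reverse complement is GACCGAACA, which matches the template at positions 93–101.
The product runs from position 56 to position 101, so its length is 101 − 56 + 1 = 46 bp.

46 bp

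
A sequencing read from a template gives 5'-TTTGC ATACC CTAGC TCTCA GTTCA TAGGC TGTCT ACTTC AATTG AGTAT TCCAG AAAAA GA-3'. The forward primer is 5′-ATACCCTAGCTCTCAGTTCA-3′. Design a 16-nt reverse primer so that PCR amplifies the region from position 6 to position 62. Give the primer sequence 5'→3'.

5'-TCTTTTTCTGGAATAC-3'

The product's 3' end on the top strand is position 62.
The reverse primer anneals to the top strand over positions 47–62, i.e. to GTATTCCAGAAAAAGA.
Its sequence written 5'→3' is the reverse complement: TCTTTTTCTGGAATAC.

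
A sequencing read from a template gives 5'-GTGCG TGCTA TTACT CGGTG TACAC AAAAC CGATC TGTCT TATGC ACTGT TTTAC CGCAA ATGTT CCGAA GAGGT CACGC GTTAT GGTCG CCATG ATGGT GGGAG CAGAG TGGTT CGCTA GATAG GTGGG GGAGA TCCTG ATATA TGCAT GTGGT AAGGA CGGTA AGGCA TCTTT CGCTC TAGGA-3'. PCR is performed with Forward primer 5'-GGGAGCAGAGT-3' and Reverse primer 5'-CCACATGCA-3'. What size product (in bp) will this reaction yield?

Forward primer GGGAGCAGAGT is found on the top strand at positions 101–111.
Taking the reverse complement of CCACATGCA gives TGCATGTGG, found at positions 146–154 on the template; the primer anneals here to the top strand with its 3' end pointing upstream.
Product length = (reverse-primer end) − (forward-primer start) + 1 = 154 − 101 + 1 = 54 bp.

54 bp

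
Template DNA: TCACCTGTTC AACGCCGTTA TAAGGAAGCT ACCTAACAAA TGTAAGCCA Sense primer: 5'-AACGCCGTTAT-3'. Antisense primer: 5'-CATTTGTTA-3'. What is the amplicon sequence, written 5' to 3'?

5'-AACGCCGTTATAAGGAAGCTACCTAACAAATG-3'

Forward primer AACGCCGTTAT is found on the top strand at positions 11–21.
The reverse primer's reverse complement is TAACAAATG, which matches the template at positions 34–42.
The product is the template from position 11 through 42 (32 bp).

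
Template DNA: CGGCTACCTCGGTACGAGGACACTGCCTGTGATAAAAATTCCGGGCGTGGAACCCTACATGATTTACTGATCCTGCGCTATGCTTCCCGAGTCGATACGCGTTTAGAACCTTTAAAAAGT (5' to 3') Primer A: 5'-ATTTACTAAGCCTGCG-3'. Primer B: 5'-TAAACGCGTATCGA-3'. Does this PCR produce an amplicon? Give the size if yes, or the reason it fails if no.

No product — primer A has no binding site in the template.

Primer A (ATTTACTAAGCCTGCG) does not match the top strand, and its reverse complement CGCAGGCTTAGTAAAT does not match either.
With no annealing site for primer A, no amplification occurs.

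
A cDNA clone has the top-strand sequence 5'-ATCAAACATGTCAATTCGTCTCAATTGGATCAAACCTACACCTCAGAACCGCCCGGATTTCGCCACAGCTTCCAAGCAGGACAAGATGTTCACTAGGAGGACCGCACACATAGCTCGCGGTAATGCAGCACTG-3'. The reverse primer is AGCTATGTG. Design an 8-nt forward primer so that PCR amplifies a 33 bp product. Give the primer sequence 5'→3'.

The reverse primer's reverse complement CACATAGCT matches the template at positions 107–115, so the product ends at position 115.
A 33 bp product then starts at position 115 − 33 + 1 = 83.
The forward primer is identical to the top strand there: AAGATGTT.

5'-AAGATGTT-3'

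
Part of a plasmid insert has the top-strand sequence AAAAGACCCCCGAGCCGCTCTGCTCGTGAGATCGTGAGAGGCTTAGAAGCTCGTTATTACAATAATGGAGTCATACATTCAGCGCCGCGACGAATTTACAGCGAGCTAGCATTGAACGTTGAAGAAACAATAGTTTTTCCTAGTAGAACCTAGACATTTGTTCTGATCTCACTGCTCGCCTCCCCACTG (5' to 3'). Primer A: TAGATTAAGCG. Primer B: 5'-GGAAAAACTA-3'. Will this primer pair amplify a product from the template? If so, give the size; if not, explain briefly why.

No product — primer A has no binding site in the template.

Primer A (TAGATTAAGCG) does not match the top strand, and its reverse complement CGCTTAATCTA does not match either.
With no annealing site for primer A, no amplification occurs.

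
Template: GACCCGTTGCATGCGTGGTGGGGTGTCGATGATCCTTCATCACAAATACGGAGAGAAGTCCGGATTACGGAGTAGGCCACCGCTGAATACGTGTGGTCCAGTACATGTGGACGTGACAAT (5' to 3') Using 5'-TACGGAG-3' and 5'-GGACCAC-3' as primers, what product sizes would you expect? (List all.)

53 bp, 34 bp

The forward primer TACGGAG matches the top strand at positions 47–53, 66–72.
The reverse primer's reverse complement is GTGGTCC, matching at positions 93–99.
Each forward site pairs with the reverse site to give a product ending at position 99: sizes 53, 34 bp.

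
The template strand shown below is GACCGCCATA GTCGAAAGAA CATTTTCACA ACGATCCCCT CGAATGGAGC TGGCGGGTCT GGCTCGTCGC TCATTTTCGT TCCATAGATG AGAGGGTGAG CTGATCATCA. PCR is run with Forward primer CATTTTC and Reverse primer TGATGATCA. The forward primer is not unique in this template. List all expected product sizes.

The forward primer CATTTTC matches the top strand at positions 21–27, 72–78.
The reverse primer's reverse complement is TGATCATCA, matching at positions 102–110.
Each forward site pairs with the reverse site to give a product ending at position 110: sizes 90, 39 bp.

90 bp, 39 bp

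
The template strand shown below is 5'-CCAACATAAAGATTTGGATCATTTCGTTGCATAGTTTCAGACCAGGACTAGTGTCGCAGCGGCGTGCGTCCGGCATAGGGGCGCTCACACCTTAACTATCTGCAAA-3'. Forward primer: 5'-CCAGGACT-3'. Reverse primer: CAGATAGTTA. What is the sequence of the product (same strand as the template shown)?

5'-CCAGGACTAGTGTCGCAGCGGCGTGCGTCCGGCATAGGGGCGCTCACACCTTAACTATCTG-3'

Scanning the template, CCAGGACT occurs at positions 42–49; this primer anneals to the bottom strand there with its 3' end pointing downstream.
The reverse primer's reverse complement is TAACTATCTG, which matches the template at positions 93–102.
The product is the template from position 42 through 102 (61 bp).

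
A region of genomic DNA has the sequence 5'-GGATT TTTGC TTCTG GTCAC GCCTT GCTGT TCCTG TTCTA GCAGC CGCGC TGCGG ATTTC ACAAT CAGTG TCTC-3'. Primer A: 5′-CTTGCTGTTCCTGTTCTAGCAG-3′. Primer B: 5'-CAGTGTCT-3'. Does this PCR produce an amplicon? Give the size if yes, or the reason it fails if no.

Primer A (CTTGCTGTTCCTGTTCTAGCAG) matches the top strand at positions 23–44 (3' end points downstream).
Primer B (CAGTGTCT) also matches the top strand directly, at positions 66–73 — its reverse complement AGACACTG is not present.
Both primers anneal to the bottom strand with 3' ends pointing the same way, so neither can prime synthesis back toward the other.

No product — both primers anneal to the same strand and extend in the same direction.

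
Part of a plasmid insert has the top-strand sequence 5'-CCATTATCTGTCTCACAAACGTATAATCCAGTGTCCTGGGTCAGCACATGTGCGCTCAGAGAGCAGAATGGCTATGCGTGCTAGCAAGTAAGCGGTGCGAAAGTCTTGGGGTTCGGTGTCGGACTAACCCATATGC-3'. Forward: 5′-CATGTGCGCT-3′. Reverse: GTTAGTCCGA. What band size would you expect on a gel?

82 bp

Scanning the template, CATGTGCGCT occurs at positions 47–56; this primer anneals to the bottom strand there with its 3' end pointing downstream.
Reverse complement of the reverse primer: TCGGACTAAC. This occurs on the top strand at positions 119–128.
Product length = (reverse-primer end) − (forward-primer start) + 1 = 128 − 47 + 1 = 82 bp.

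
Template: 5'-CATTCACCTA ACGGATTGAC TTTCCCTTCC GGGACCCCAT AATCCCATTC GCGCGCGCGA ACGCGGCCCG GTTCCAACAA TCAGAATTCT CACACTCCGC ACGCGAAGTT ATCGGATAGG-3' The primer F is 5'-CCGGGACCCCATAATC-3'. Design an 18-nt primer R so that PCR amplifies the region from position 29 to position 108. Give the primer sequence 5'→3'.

5'-CTTCGCGTGCGGAGTGTG-3'

The product's 3' end on the top strand is position 108.
The reverse primer anneals to the top strand over positions 91–108, i.e. to CACACTCCGCACGCGAAG.
Its sequence written 5'→3' is the reverse complement: CTTCGCGTGCGGAGTGTG.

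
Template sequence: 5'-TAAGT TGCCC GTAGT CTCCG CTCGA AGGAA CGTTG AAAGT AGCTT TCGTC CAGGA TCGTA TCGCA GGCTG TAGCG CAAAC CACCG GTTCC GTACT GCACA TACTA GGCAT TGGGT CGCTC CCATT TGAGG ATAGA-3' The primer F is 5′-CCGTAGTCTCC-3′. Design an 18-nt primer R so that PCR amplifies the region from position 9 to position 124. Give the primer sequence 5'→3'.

5'-ATGGGAGCGACCCAATGC-3'

The product's 3' end on the top strand is position 124.
The reverse primer anneals to the top strand over positions 107–124, i.e. to GCATTGGGTCGCTCCCAT.
Its sequence written 5'→3' is the reverse complement: ATGGGAGCGACCCAATGC.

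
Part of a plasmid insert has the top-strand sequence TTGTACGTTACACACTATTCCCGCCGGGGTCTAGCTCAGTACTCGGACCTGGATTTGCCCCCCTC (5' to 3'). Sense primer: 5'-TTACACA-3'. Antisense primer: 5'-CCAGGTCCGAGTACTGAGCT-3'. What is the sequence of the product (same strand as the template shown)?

5'-TTACACACTATTCCCGCCGGGGTCTAGCTCAGTACTCGGACCTGG-3'

Forward primer TTACACA is found on the top strand at positions 8–14.
Taking the reverse complement of CCAGGTCCGAGTACTGAGCT gives AGCTCAGTACTCGGACCTGG, found at positions 33–52 on the template; the primer anneals here to the top strand with its 3' end pointing upstream.
The product is the template from position 8 through 52 (45 bp).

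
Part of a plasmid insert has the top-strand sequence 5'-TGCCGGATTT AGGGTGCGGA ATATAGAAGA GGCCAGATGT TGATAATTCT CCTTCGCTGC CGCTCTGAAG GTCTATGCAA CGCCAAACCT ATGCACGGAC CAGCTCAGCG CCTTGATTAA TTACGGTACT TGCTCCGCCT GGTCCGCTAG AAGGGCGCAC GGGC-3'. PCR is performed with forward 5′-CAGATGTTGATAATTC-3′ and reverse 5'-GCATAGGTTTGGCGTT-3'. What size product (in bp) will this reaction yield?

61 bp

Forward primer CAGATGTTGATAATTC is found on the top strand at positions 34–49.
The reverse primer's reverse complement is AACGCCAAACCTATGC, which matches the template at positions 79–94.
Amplicon spans positions 34–94: 61 bp.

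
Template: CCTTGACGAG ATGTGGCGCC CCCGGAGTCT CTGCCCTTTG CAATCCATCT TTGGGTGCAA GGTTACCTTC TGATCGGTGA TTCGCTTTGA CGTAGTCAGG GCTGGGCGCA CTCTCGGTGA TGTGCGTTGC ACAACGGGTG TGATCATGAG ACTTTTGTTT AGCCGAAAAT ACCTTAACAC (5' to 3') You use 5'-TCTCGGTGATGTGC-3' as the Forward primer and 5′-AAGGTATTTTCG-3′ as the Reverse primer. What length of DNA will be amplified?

Scanning the template, TCTCGGTGATGTGC occurs at positions 112–125; this primer anneals to the bottom strand there with its 3' end pointing downstream.
The reverse primer's reverse complement is CGAAAATACCTT, which matches the template at positions 164–175.
Product length = (reverse-primer end) − (forward-primer start) + 1 = 175 − 112 + 1 = 64 bp.

64 bp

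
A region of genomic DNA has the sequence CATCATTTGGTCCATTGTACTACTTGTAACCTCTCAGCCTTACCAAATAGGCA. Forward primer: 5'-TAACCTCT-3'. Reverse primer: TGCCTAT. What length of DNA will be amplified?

27 bp

Forward primer TAACCTCT is found on the top strand at positions 27–34.
Taking the reverse complement of TGCCTAT gives ATAGGCA, found at positions 47–53 on the template; the primer anneals here to the top strand with its 3' end pointing upstream.
The product runs from position 27 to position 53, so its length is 53 − 27 + 1 = 27 bp.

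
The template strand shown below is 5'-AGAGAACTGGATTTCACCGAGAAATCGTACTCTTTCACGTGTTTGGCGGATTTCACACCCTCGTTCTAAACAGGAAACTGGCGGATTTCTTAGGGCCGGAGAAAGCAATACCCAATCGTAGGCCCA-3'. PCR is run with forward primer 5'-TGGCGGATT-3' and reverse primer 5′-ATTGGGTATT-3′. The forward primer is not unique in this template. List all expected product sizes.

The forward primer TGGCGGATT matches the top strand at positions 44–52, 79–87.
The reverse primer's reverse complement is AATACCCAAT, matching at positions 107–116.
Each forward site pairs with the reverse site to give a product ending at position 116: sizes 73, 38 bp.

73 bp, 38 bp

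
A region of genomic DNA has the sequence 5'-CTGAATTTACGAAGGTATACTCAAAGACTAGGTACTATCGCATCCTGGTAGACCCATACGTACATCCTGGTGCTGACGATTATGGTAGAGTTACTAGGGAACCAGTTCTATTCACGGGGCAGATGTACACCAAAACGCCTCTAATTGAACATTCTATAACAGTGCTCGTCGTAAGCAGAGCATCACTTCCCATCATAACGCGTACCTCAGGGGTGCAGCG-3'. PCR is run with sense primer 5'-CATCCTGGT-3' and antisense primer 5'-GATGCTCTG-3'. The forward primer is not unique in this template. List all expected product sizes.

The forward primer CATCCTGGT matches the top strand at positions 41–49, 63–71.
The reverse primer's reverse complement is CAGAGCATC, matching at positions 176–184.
Each forward site pairs with the reverse site to give a product ending at position 184: sizes 144, 122 bp.

144 bp, 122 bp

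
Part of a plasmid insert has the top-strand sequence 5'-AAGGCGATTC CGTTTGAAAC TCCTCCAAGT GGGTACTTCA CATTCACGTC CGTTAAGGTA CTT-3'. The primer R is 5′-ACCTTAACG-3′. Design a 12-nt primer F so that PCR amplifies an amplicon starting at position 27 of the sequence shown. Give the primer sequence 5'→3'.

5'-AAGTGGGTACTT-3'

The reverse primer's reverse complement CGTTAAGGT matches the template at positions 51–59; the product starts at position 27.
The forward primer is identical to the top strand over positions 27–38: AAGTGGGTACTT.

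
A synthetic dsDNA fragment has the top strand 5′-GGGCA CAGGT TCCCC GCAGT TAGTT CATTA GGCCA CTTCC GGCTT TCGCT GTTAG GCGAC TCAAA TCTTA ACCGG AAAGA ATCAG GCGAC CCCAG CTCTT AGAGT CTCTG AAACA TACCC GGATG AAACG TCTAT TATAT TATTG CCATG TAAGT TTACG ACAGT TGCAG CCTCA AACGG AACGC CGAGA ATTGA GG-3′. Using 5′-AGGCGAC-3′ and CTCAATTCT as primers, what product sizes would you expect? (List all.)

The forward primer AGGCGAC matches the top strand at positions 54–60, 84–90.
The reverse primer's reverse complement is AGAATTGAG, matching at positions 188–196.
Each forward site pairs with the reverse site to give a product ending at position 196: sizes 143, 113 bp.

143 bp, 113 bp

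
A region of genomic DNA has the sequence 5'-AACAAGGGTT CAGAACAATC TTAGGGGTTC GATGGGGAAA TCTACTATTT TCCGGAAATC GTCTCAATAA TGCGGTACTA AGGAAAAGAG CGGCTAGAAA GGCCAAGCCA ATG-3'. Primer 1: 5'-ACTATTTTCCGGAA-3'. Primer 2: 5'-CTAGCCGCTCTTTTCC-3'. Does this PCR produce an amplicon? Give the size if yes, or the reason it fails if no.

Primer 1 (ACTATTTTCCGGAA) matches the top strand at positions 44–57; it acts as a forward primer.
Primer 2's reverse complement is GGAAAAGAGCGGCTAG, matching the top strand at positions 82–97; it acts as a reverse primer.
The 3' ends face each other across positions 44–97, giving a 54 bp product.

Yes — a 54 bp product.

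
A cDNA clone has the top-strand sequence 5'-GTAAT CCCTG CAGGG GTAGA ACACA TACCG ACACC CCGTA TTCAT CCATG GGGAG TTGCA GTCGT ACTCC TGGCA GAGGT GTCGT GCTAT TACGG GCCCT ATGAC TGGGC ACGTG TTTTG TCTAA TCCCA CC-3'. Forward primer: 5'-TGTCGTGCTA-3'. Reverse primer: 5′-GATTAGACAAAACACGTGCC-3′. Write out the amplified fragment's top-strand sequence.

Scanning the template, TGTCGTGCTA occurs at positions 80–89; this primer anneals to the bottom strand there with its 3' end pointing downstream.
Reverse complement of the reverse primer: GGCACGTGTTTTGTCTAATC. This occurs on the top strand at positions 108–127.
The product is the template from position 80 through 127 (48 bp).

5'-TGTCGTGCTATTACGGGCCCTATGACTGGGCACGTGTTTTGTCTAATC-3'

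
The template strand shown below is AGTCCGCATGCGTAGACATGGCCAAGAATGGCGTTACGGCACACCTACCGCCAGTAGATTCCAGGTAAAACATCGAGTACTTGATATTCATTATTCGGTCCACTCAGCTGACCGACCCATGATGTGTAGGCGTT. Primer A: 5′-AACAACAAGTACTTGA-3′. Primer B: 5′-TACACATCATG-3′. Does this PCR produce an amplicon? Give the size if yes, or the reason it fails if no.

Primer A (AACAACAAGTACTTGA) does not match the top strand, and its reverse complement TCAAGTACTTGTTGTT does not match either.
With no annealing site for primer A, no amplification occurs.

No product — primer A has no binding site in the template.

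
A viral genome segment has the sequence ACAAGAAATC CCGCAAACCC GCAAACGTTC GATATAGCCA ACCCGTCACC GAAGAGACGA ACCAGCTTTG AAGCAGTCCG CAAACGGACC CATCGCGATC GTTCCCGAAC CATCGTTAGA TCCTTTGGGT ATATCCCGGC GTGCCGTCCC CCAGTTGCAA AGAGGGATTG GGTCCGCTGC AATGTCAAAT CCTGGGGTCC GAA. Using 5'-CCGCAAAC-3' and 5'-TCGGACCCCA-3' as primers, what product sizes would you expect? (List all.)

The forward primer CCGCAAAC matches the top strand at positions 11–18, 19–26, 78–85.
The reverse primer's reverse complement is TGGGGTCCGA, matching at positions 193–202.
Each forward site pairs with the reverse site to give a product ending at position 202: sizes 192, 184, 125 bp.

192 bp, 184 bp, 125 bp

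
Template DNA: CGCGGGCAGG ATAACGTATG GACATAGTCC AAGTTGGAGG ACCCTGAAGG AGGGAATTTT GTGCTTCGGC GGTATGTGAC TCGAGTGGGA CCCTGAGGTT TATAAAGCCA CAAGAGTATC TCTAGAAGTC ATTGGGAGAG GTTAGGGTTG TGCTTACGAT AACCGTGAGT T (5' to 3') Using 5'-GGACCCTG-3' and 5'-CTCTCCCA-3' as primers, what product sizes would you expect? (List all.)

102 bp, 53 bp

The forward primer GGACCCTG matches the top strand at positions 39–46, 88–95.
The reverse primer's reverse complement is TGGGAGAG, matching at positions 133–140.
Each forward site pairs with the reverse site to give a product ending at position 140: sizes 102, 53 bp.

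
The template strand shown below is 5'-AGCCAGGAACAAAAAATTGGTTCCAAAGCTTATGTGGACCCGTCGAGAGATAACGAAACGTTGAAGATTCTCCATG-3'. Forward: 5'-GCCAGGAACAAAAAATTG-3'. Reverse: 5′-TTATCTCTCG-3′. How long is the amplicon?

Scanning the template, GCCAGGAACAAAAAATTG occurs at positions 2–19; this primer anneals to the bottom strand there with its 3' end pointing downstream.
The reverse primer's reverse complement is CGAGAGATAA, which matches the template at positions 44–53.
Product length = (reverse-primer end) − (forward-primer start) + 1 = 53 − 2 + 1 = 52 bp.

52 bp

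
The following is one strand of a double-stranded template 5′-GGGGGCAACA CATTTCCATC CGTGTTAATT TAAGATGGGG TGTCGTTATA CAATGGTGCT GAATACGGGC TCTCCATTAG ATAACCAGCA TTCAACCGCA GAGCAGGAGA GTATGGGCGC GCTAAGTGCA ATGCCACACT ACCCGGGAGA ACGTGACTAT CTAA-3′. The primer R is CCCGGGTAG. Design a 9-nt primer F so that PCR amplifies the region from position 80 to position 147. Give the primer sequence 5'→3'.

The reverse primer's reverse complement CTACCCGGG matches the template at positions 139–147; the product starts at position 80.
The forward primer is identical to the top strand over positions 80–88: GATAACCAG.

5'-GATAACCAG-3'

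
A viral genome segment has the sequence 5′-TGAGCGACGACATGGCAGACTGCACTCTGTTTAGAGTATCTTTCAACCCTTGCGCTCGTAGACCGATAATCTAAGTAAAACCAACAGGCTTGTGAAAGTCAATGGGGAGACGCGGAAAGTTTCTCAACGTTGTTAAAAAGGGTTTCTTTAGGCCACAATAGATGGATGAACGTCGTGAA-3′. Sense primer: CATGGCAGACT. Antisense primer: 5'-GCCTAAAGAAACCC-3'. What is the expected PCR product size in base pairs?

143 bp

Forward primer CATGGCAGACT is found on the top strand at positions 11–21.
Taking the reverse complement of GCCTAAAGAAACCC gives GGGTTTCTTTAGGC, found at positions 140–153 on the template; the primer anneals here to the top strand with its 3' end pointing upstream.
Product length = (reverse-primer end) − (forward-primer start) + 1 = 153 − 11 + 1 = 143 bp.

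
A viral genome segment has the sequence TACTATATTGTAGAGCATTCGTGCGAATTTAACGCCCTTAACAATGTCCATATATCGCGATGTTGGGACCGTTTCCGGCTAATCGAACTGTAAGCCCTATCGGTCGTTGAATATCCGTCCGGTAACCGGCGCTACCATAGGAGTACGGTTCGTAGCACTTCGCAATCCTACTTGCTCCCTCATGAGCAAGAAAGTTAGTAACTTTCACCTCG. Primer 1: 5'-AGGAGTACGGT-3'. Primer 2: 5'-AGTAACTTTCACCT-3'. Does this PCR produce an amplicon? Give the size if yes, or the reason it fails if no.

No product — both primers anneal to the same strand and extend in the same direction.

Primer 1 (AGGAGTACGGT) matches the top strand at positions 139–149 (3' end points downstream).
Primer 2 (AGTAACTTTCACCT) also matches the top strand directly, at positions 197–210 — its reverse complement AGGTGAAAGTTACT is not present.
Both primers anneal to the bottom strand with 3' ends pointing the same way, so neither can prime synthesis back toward the other.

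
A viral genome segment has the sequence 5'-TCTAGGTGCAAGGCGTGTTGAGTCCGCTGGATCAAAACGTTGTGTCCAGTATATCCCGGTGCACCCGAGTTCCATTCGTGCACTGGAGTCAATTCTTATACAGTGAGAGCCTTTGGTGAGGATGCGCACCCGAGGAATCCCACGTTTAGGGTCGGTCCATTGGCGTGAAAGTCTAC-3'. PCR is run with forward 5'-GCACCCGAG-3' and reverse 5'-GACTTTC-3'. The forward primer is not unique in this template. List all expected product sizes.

113 bp, 48 bp

The forward primer GCACCCGAG matches the top strand at positions 61–69, 126–134.
The reverse primer's reverse complement is GAAAGTC, matching at positions 167–173.
Each forward site pairs with the reverse site to give a product ending at position 173: sizes 113, 48 bp.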